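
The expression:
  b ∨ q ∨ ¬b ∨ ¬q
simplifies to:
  True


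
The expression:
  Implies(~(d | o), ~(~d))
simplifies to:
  d | o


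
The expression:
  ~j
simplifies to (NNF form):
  ~j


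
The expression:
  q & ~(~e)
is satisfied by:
  {e: True, q: True}


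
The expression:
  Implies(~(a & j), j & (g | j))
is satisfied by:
  {j: True}


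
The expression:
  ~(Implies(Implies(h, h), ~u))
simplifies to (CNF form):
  u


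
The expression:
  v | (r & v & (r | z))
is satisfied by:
  {v: True}


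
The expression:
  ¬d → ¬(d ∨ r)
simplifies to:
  d ∨ ¬r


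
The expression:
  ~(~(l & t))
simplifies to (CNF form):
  l & t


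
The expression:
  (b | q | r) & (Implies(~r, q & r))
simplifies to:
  r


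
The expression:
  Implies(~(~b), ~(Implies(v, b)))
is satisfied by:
  {b: False}


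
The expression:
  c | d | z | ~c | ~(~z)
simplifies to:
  True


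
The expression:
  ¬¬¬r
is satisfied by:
  {r: False}


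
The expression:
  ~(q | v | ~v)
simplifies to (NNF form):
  False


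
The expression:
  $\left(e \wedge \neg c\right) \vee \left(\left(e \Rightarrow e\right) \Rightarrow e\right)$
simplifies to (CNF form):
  $e$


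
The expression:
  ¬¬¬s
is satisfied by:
  {s: False}


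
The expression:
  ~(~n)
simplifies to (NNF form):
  n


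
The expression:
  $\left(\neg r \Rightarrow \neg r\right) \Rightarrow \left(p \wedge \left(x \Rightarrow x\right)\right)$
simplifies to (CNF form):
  $p$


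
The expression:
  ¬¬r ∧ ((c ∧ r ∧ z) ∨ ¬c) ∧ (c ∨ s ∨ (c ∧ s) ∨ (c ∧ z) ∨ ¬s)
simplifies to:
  r ∧ (z ∨ ¬c)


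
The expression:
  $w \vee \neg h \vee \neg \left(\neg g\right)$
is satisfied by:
  {g: True, w: True, h: False}
  {g: True, h: False, w: False}
  {w: True, h: False, g: False}
  {w: False, h: False, g: False}
  {g: True, w: True, h: True}
  {g: True, h: True, w: False}
  {w: True, h: True, g: False}


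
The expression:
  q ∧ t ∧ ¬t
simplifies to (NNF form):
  False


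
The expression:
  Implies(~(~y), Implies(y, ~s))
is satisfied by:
  {s: False, y: False}
  {y: True, s: False}
  {s: True, y: False}


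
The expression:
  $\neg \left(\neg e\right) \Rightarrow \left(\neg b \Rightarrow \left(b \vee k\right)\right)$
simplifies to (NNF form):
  $b \vee k \vee \neg e$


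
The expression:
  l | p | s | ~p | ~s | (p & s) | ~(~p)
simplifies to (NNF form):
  True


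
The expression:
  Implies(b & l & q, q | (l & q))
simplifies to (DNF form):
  True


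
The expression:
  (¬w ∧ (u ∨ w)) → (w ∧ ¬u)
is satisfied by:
  {w: True, u: False}
  {u: False, w: False}
  {u: True, w: True}


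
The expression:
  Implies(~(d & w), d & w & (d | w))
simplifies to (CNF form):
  d & w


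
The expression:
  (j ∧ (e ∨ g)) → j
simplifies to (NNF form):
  True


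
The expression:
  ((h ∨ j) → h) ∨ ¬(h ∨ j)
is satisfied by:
  {h: True, j: False}
  {j: False, h: False}
  {j: True, h: True}


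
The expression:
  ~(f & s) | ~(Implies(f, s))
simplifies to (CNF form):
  ~f | ~s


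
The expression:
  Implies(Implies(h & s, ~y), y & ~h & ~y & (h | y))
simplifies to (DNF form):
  h & s & y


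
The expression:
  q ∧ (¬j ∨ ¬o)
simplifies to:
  q ∧ (¬j ∨ ¬o)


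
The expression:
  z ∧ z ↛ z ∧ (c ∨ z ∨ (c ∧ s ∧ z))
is never true.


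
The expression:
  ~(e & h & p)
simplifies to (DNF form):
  ~e | ~h | ~p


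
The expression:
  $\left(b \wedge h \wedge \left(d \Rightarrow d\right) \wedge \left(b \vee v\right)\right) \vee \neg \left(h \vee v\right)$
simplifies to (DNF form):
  $\left(b \wedge h\right) \vee \left(\neg h \wedge \neg v\right)$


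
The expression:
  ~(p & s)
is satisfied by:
  {s: False, p: False}
  {p: True, s: False}
  {s: True, p: False}


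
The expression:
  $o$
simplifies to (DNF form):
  $o$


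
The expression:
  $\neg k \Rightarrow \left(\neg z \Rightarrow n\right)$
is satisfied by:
  {n: True, k: True, z: True}
  {n: True, k: True, z: False}
  {n: True, z: True, k: False}
  {n: True, z: False, k: False}
  {k: True, z: True, n: False}
  {k: True, z: False, n: False}
  {z: True, k: False, n: False}


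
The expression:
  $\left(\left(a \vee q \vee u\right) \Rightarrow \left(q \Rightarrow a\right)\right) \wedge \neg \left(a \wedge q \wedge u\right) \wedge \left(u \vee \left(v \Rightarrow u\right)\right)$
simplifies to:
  $\left(a \vee \neg q\right) \wedge \left(u \vee \neg v\right) \wedge \left(\neg q \vee \neg u\right)$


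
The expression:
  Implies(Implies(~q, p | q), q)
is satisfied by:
  {q: True, p: False}
  {p: False, q: False}
  {p: True, q: True}


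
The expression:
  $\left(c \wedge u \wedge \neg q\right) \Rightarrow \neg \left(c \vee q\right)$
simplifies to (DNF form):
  $q \vee \neg c \vee \neg u$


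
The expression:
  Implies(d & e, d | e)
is always true.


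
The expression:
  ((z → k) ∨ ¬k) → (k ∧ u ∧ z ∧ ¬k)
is never true.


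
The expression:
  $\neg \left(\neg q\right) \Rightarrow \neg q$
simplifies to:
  $\neg q$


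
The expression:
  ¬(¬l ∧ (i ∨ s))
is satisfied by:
  {l: True, i: False, s: False}
  {l: True, s: True, i: False}
  {l: True, i: True, s: False}
  {l: True, s: True, i: True}
  {s: False, i: False, l: False}


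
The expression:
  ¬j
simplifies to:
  ¬j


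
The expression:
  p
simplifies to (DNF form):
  p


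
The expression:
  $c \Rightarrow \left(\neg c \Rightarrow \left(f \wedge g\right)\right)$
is always true.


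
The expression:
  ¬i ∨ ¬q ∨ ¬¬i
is always true.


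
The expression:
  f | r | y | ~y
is always true.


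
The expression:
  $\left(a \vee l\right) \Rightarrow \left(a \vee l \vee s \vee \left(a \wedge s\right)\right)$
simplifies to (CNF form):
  $\text{True}$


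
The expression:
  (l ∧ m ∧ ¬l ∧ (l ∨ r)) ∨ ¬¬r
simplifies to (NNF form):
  r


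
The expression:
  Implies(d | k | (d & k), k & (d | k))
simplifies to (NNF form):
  k | ~d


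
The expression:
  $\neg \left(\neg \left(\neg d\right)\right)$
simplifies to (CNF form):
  $\neg d$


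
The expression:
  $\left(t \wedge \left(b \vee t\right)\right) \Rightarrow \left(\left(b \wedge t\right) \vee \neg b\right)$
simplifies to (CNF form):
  $\text{True}$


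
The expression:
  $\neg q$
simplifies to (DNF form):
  $\neg q$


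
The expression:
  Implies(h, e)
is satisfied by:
  {e: True, h: False}
  {h: False, e: False}
  {h: True, e: True}


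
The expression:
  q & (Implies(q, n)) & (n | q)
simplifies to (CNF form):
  n & q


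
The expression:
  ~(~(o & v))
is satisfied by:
  {o: True, v: True}


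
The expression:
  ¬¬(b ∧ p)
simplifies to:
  b ∧ p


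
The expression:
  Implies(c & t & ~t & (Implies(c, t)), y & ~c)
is always true.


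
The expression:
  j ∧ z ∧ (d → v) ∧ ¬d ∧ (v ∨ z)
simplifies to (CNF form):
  j ∧ z ∧ ¬d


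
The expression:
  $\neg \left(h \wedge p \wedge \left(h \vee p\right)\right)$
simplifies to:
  $\neg h \vee \neg p$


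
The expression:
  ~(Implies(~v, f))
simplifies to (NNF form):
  ~f & ~v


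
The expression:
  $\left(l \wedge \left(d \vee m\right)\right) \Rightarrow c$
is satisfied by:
  {c: True, m: False, l: False, d: False}
  {d: True, c: True, m: False, l: False}
  {c: True, m: True, l: False, d: False}
  {d: True, c: True, m: True, l: False}
  {d: False, m: False, l: False, c: False}
  {d: True, m: False, l: False, c: False}
  {m: True, d: False, l: False, c: False}
  {d: True, m: True, l: False, c: False}
  {l: True, c: True, d: False, m: False}
  {d: True, l: True, c: True, m: False}
  {l: True, c: True, m: True, d: False}
  {d: True, l: True, c: True, m: True}
  {l: True, c: False, m: False, d: False}


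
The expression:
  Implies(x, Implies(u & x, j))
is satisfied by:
  {j: True, u: False, x: False}
  {j: False, u: False, x: False}
  {x: True, j: True, u: False}
  {x: True, j: False, u: False}
  {u: True, j: True, x: False}
  {u: True, j: False, x: False}
  {u: True, x: True, j: True}


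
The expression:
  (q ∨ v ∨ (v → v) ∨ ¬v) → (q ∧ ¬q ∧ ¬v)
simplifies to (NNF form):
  False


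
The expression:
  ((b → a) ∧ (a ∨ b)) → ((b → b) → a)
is always true.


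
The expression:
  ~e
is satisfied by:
  {e: False}


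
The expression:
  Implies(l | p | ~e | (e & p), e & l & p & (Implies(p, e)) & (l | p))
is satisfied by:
  {e: True, l: False, p: False}
  {p: True, l: True, e: True}


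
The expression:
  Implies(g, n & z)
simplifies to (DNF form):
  ~g | (n & z)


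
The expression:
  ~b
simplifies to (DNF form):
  ~b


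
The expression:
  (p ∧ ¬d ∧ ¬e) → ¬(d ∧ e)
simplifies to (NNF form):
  True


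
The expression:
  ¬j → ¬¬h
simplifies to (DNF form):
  h ∨ j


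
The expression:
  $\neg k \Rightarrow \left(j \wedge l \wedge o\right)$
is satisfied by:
  {k: True, o: True, j: True, l: True}
  {k: True, o: True, j: True, l: False}
  {k: True, o: True, l: True, j: False}
  {k: True, o: True, l: False, j: False}
  {k: True, j: True, l: True, o: False}
  {k: True, j: True, l: False, o: False}
  {k: True, j: False, l: True, o: False}
  {k: True, j: False, l: False, o: False}
  {o: True, j: True, l: True, k: False}


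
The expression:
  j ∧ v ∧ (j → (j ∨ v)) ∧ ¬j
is never true.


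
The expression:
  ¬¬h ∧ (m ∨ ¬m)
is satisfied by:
  {h: True}


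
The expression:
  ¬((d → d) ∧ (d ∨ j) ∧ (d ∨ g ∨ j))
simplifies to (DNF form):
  ¬d ∧ ¬j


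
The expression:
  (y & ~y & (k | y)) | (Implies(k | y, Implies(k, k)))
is always true.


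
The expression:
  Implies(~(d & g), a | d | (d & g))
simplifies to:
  a | d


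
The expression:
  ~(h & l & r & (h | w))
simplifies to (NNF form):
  ~h | ~l | ~r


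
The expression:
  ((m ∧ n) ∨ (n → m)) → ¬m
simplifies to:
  ¬m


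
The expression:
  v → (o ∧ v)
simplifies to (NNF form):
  o ∨ ¬v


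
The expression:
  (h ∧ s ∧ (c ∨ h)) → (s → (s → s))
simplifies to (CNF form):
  True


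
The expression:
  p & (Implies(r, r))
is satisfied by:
  {p: True}


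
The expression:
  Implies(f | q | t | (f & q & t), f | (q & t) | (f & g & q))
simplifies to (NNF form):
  f | (q & t) | (~q & ~t)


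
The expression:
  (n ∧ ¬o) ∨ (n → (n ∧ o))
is always true.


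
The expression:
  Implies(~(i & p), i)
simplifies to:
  i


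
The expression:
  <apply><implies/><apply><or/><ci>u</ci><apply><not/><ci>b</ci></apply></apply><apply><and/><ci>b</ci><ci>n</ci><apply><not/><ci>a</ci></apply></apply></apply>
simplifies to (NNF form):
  <apply><and/><ci>b</ci><apply><or/><ci>n</ci><apply><not/><ci>u</ci></apply></apply><apply><or/><apply><not/><ci>a</ci></apply><apply><not/><ci>u</ci></apply></apply></apply>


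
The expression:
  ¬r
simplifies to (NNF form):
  ¬r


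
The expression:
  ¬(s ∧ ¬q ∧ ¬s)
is always true.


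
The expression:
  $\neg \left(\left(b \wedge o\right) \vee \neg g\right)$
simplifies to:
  $g \wedge \left(\neg b \vee \neg o\right)$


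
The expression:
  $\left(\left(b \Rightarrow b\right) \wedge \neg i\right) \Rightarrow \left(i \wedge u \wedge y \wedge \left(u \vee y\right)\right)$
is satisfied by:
  {i: True}


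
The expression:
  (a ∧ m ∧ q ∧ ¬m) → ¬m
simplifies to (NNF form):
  True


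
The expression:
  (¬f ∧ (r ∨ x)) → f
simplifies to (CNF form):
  (f ∨ ¬r) ∧ (f ∨ ¬x)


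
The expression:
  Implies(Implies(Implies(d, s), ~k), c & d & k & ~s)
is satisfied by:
  {c: True, s: True, k: True, d: False}
  {c: True, k: True, s: False, d: False}
  {s: True, k: True, c: False, d: False}
  {k: True, c: False, s: False, d: False}
  {d: True, c: True, k: True, s: True}
  {d: True, c: True, k: True, s: False}
  {d: True, k: True, s: True, c: False}


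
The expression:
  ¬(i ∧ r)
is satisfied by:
  {i: False, r: False}
  {r: True, i: False}
  {i: True, r: False}


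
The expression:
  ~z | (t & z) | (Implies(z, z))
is always true.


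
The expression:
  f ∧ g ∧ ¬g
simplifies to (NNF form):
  False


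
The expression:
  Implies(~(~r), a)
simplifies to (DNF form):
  a | ~r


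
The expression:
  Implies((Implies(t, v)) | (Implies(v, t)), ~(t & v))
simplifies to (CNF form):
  ~t | ~v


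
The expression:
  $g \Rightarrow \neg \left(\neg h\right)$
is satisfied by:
  {h: True, g: False}
  {g: False, h: False}
  {g: True, h: True}


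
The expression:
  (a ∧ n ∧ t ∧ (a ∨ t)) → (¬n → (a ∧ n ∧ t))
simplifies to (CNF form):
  True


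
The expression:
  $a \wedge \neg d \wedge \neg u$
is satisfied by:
  {a: True, u: False, d: False}


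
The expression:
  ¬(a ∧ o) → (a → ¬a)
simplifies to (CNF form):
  o ∨ ¬a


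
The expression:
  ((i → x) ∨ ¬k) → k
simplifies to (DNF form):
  k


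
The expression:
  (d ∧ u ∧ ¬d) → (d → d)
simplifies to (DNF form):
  True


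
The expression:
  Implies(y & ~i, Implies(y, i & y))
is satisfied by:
  {i: True, y: False}
  {y: False, i: False}
  {y: True, i: True}


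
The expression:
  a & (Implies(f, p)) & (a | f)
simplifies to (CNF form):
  a & (p | ~f)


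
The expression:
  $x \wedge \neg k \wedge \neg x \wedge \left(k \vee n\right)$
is never true.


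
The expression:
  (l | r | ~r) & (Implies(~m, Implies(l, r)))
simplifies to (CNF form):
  m | r | ~l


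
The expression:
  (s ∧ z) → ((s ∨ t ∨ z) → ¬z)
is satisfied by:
  {s: False, z: False}
  {z: True, s: False}
  {s: True, z: False}


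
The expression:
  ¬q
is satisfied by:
  {q: False}


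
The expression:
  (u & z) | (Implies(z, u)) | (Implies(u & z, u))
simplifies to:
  True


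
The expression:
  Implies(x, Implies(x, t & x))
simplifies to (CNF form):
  t | ~x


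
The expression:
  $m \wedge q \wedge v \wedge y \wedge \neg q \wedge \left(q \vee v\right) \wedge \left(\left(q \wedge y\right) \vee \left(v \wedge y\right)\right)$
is never true.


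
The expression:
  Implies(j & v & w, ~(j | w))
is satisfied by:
  {w: False, v: False, j: False}
  {j: True, w: False, v: False}
  {v: True, w: False, j: False}
  {j: True, v: True, w: False}
  {w: True, j: False, v: False}
  {j: True, w: True, v: False}
  {v: True, w: True, j: False}


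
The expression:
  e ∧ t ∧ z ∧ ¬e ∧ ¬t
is never true.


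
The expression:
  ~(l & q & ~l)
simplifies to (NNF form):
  True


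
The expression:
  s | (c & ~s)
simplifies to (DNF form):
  c | s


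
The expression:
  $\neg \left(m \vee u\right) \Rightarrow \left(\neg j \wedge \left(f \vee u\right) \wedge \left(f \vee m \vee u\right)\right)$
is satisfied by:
  {m: True, u: True, f: True, j: False}
  {m: True, u: True, f: False, j: False}
  {j: True, m: True, u: True, f: True}
  {j: True, m: True, u: True, f: False}
  {m: True, f: True, u: False, j: False}
  {m: True, f: False, u: False, j: False}
  {m: True, j: True, f: True, u: False}
  {m: True, j: True, f: False, u: False}
  {u: True, f: True, m: False, j: False}
  {u: True, m: False, f: False, j: False}
  {j: True, u: True, f: True, m: False}
  {j: True, u: True, m: False, f: False}
  {f: True, m: False, u: False, j: False}


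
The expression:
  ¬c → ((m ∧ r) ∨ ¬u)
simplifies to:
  c ∨ (m ∧ r) ∨ ¬u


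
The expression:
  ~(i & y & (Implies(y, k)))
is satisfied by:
  {k: False, y: False, i: False}
  {i: True, k: False, y: False}
  {y: True, k: False, i: False}
  {i: True, y: True, k: False}
  {k: True, i: False, y: False}
  {i: True, k: True, y: False}
  {y: True, k: True, i: False}


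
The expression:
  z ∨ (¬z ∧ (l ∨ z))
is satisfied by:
  {z: True, l: True}
  {z: True, l: False}
  {l: True, z: False}


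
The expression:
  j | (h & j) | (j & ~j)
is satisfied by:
  {j: True}


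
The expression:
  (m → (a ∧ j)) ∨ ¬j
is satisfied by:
  {a: True, m: False, j: False}
  {m: False, j: False, a: False}
  {j: True, a: True, m: False}
  {j: True, m: False, a: False}
  {a: True, m: True, j: False}
  {m: True, a: False, j: False}
  {j: True, m: True, a: True}


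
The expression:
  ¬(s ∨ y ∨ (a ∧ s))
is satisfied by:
  {y: False, s: False}


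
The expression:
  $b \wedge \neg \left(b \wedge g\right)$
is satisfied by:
  {b: True, g: False}


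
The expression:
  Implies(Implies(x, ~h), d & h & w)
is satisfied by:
  {h: True, x: True, w: True, d: True}
  {h: True, x: True, w: True, d: False}
  {h: True, x: True, d: True, w: False}
  {h: True, x: True, d: False, w: False}
  {h: True, w: True, d: True, x: False}


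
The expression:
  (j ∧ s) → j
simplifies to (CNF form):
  True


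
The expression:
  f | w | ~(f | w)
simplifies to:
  True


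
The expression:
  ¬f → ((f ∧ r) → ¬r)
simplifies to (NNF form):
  True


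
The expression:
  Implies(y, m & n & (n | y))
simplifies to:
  ~y | (m & n)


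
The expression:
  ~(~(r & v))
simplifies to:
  r & v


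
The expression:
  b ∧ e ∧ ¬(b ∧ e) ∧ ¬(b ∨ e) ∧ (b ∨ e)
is never true.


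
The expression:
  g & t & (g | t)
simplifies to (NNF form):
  g & t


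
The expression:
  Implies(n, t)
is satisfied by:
  {t: True, n: False}
  {n: False, t: False}
  {n: True, t: True}


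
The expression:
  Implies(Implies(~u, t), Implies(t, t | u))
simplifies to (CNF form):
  True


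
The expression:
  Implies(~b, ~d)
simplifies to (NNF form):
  b | ~d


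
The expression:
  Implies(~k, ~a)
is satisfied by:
  {k: True, a: False}
  {a: False, k: False}
  {a: True, k: True}


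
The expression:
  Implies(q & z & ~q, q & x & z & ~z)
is always true.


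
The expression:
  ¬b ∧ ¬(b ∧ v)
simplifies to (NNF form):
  ¬b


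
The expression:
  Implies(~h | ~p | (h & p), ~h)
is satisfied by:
  {h: False}


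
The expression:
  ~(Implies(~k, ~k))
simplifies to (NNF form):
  False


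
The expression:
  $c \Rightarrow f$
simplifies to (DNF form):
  $f \vee \neg c$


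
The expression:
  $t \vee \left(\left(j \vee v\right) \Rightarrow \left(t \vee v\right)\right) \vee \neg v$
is always true.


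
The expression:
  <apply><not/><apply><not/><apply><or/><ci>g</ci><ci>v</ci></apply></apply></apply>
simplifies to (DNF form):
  <apply><or/><ci>g</ci><ci>v</ci></apply>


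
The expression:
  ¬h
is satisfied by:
  {h: False}


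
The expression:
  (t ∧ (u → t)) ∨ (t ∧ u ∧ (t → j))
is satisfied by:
  {t: True}


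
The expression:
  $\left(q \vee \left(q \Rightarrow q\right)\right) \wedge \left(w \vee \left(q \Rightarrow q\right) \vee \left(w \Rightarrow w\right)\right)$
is always true.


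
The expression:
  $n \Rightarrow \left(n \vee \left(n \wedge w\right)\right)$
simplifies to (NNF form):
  $\text{True}$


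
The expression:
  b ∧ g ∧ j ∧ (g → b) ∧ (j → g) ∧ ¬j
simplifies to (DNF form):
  False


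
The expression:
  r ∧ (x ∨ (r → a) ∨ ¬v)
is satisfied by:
  {r: True, a: True, x: True, v: False}
  {r: True, a: True, v: False, x: False}
  {r: True, x: True, v: False, a: False}
  {r: True, v: False, x: False, a: False}
  {r: True, a: True, v: True, x: True}
  {r: True, a: True, v: True, x: False}
  {r: True, v: True, x: True, a: False}


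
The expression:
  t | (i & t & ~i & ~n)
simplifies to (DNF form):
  t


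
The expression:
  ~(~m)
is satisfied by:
  {m: True}


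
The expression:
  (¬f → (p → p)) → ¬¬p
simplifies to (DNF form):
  p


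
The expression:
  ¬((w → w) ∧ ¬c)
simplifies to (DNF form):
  c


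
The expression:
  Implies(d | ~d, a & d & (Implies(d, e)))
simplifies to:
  a & d & e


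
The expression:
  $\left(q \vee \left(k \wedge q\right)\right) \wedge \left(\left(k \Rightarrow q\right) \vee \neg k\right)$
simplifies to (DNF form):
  $q$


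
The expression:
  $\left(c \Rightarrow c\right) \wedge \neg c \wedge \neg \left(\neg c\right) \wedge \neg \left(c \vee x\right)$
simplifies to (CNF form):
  $\text{False}$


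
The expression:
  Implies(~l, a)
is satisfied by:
  {a: True, l: True}
  {a: True, l: False}
  {l: True, a: False}


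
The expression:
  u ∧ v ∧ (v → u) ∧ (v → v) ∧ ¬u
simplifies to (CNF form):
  False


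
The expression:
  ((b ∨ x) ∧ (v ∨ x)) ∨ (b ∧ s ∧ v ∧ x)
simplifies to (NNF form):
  x ∨ (b ∧ v)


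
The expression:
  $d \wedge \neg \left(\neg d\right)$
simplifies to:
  $d$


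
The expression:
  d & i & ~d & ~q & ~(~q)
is never true.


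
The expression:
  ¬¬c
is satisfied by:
  {c: True}


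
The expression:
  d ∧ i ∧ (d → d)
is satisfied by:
  {i: True, d: True}


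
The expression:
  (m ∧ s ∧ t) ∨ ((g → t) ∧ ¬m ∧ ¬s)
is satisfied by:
  {t: True, g: False, s: False, m: False}
  {t: True, g: True, s: False, m: False}
  {m: False, g: False, t: False, s: False}
  {s: True, m: True, t: True, g: False}
  {s: True, m: True, t: True, g: True}


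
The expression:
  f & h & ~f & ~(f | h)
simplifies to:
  False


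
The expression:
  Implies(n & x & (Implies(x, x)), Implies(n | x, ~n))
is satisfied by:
  {x: False, n: False}
  {n: True, x: False}
  {x: True, n: False}


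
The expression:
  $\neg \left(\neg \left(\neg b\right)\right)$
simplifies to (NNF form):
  $\neg b$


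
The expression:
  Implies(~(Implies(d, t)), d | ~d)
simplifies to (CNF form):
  True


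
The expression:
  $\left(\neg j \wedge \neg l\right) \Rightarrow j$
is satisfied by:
  {l: True, j: True}
  {l: True, j: False}
  {j: True, l: False}


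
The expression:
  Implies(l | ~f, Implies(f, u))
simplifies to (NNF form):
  u | ~f | ~l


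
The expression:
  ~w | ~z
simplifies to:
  ~w | ~z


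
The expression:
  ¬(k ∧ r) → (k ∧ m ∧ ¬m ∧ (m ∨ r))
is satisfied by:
  {r: True, k: True}


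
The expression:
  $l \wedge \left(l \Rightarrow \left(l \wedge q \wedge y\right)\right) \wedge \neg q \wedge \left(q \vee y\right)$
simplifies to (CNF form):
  $\text{False}$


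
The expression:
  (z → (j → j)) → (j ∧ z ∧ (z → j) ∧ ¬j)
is never true.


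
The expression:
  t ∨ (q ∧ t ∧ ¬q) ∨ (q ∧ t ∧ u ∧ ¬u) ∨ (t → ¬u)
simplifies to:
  True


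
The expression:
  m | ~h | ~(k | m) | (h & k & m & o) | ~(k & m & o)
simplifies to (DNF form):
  True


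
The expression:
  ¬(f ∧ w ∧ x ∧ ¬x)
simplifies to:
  True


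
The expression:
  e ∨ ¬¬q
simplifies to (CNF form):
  e ∨ q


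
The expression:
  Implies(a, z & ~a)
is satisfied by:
  {a: False}


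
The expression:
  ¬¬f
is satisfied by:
  {f: True}


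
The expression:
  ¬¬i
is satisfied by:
  {i: True}


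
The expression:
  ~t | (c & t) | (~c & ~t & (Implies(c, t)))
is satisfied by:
  {c: True, t: False}
  {t: False, c: False}
  {t: True, c: True}


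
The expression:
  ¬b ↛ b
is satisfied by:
  {b: False}


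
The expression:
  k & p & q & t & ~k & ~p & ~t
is never true.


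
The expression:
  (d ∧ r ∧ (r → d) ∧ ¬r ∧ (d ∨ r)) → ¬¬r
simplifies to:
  True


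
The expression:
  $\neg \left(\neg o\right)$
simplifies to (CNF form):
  $o$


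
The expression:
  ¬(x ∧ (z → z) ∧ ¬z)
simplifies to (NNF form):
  z ∨ ¬x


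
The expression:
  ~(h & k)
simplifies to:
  ~h | ~k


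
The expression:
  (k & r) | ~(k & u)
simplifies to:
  r | ~k | ~u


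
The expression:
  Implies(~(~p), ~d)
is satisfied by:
  {p: False, d: False}
  {d: True, p: False}
  {p: True, d: False}


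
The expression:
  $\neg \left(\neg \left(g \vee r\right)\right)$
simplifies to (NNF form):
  $g \vee r$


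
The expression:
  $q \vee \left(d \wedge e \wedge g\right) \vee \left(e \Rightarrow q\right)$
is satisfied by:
  {d: True, q: True, g: True, e: False}
  {d: True, q: True, g: False, e: False}
  {q: True, g: True, e: False, d: False}
  {q: True, g: False, e: False, d: False}
  {d: True, g: True, e: False, q: False}
  {d: True, g: False, e: False, q: False}
  {g: True, d: False, e: False, q: False}
  {g: False, d: False, e: False, q: False}
  {d: True, q: True, e: True, g: True}
  {d: True, q: True, e: True, g: False}
  {q: True, e: True, g: True, d: False}
  {q: True, e: True, g: False, d: False}
  {d: True, e: True, g: True, q: False}


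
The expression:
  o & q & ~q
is never true.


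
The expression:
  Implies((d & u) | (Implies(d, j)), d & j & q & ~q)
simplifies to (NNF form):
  d & ~j & ~u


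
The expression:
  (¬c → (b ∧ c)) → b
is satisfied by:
  {b: True, c: False}
  {c: False, b: False}
  {c: True, b: True}


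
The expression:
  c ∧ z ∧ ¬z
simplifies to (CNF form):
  False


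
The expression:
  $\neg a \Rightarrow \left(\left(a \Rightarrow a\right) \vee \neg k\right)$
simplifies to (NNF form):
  $\text{True}$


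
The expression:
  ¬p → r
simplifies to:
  p ∨ r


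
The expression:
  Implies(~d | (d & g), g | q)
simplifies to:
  d | g | q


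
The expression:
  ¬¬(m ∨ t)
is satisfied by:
  {t: True, m: True}
  {t: True, m: False}
  {m: True, t: False}


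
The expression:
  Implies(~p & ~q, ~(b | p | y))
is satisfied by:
  {q: True, p: True, b: False, y: False}
  {y: True, q: True, p: True, b: False}
  {q: True, p: True, b: True, y: False}
  {y: True, q: True, p: True, b: True}
  {q: True, b: False, p: False, y: False}
  {q: True, y: True, b: False, p: False}
  {q: True, b: True, p: False, y: False}
  {q: True, y: True, b: True, p: False}
  {p: True, y: False, b: False, q: False}
  {y: True, p: True, b: False, q: False}
  {p: True, b: True, y: False, q: False}
  {y: True, p: True, b: True, q: False}
  {y: False, b: False, p: False, q: False}


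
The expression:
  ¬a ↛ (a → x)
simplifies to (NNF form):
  False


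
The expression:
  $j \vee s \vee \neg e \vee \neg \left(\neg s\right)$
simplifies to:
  $j \vee s \vee \neg e$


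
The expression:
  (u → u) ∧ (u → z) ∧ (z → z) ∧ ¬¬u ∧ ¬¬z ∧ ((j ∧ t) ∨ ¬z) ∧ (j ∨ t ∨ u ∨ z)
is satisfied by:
  {t: True, z: True, j: True, u: True}


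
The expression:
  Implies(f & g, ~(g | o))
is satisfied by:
  {g: False, f: False}
  {f: True, g: False}
  {g: True, f: False}


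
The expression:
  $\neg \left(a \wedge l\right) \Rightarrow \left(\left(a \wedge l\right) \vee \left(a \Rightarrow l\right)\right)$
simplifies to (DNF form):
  $l \vee \neg a$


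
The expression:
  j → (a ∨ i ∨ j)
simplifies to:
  True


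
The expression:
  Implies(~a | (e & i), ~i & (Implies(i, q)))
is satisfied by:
  {a: True, e: False, i: False}
  {e: False, i: False, a: False}
  {a: True, e: True, i: False}
  {e: True, a: False, i: False}
  {i: True, a: True, e: False}


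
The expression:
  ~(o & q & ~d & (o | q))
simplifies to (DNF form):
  d | ~o | ~q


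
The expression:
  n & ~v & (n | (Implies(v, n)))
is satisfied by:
  {n: True, v: False}


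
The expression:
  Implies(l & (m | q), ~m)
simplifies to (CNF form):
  ~l | ~m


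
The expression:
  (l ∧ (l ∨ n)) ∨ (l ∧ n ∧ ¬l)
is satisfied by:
  {l: True}


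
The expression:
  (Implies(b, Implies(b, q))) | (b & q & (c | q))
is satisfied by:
  {q: True, b: False}
  {b: False, q: False}
  {b: True, q: True}


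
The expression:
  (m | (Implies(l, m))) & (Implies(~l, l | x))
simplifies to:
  (l & m) | (x & ~l)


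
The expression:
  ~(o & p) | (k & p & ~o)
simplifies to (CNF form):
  ~o | ~p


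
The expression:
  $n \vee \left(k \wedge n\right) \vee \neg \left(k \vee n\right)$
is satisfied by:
  {n: True, k: False}
  {k: False, n: False}
  {k: True, n: True}


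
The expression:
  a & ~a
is never true.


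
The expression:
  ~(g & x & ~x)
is always true.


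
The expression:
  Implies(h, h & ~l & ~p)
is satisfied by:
  {p: False, h: False, l: False}
  {l: True, p: False, h: False}
  {p: True, l: False, h: False}
  {l: True, p: True, h: False}
  {h: True, l: False, p: False}


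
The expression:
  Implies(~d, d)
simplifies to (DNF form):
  d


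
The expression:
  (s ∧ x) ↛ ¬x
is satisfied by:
  {s: True, x: True}


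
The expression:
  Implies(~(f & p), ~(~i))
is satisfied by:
  {i: True, f: True, p: True}
  {i: True, f: True, p: False}
  {i: True, p: True, f: False}
  {i: True, p: False, f: False}
  {f: True, p: True, i: False}


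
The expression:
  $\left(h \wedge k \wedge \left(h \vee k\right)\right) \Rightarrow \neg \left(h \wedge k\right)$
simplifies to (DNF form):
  $\neg h \vee \neg k$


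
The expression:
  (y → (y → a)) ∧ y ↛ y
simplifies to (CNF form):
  False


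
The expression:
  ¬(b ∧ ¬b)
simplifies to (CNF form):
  True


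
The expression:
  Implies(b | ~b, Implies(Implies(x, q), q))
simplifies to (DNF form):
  q | x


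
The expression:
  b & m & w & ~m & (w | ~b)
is never true.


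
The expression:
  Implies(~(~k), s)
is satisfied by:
  {s: True, k: False}
  {k: False, s: False}
  {k: True, s: True}


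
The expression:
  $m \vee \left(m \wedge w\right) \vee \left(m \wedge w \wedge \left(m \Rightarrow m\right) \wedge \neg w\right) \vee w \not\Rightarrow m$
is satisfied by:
  {m: True, w: True}
  {m: True, w: False}
  {w: True, m: False}


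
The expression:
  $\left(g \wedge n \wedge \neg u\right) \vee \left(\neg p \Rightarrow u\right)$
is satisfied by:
  {u: True, g: True, p: True, n: True}
  {u: True, g: True, p: True, n: False}
  {u: True, p: True, n: True, g: False}
  {u: True, p: True, n: False, g: False}
  {u: True, g: True, n: True, p: False}
  {u: True, g: True, n: False, p: False}
  {u: True, n: True, p: False, g: False}
  {u: True, n: False, p: False, g: False}
  {g: True, p: True, n: True, u: False}
  {g: True, p: True, n: False, u: False}
  {p: True, n: True, u: False, g: False}
  {p: True, u: False, n: False, g: False}
  {g: True, n: True, u: False, p: False}


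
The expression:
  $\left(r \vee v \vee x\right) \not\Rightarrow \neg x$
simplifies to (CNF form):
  $x$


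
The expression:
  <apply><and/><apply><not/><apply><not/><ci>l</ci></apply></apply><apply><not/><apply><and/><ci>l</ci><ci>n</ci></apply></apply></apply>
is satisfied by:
  {l: True, n: False}


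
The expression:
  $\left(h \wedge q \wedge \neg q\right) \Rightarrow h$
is always true.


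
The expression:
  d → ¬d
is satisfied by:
  {d: False}


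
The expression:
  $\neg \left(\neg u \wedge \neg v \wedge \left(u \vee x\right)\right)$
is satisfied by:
  {v: True, u: True, x: False}
  {v: True, u: False, x: False}
  {u: True, v: False, x: False}
  {v: False, u: False, x: False}
  {x: True, v: True, u: True}
  {x: True, v: True, u: False}
  {x: True, u: True, v: False}


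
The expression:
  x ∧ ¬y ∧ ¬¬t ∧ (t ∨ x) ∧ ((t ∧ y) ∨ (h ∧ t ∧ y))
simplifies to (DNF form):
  False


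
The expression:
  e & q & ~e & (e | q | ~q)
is never true.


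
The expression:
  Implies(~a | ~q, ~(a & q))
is always true.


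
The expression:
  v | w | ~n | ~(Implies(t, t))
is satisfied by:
  {v: True, w: True, n: False}
  {v: True, w: False, n: False}
  {w: True, v: False, n: False}
  {v: False, w: False, n: False}
  {n: True, v: True, w: True}
  {n: True, v: True, w: False}
  {n: True, w: True, v: False}


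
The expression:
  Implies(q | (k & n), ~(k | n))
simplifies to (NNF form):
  (~k & ~n) | (~k & ~q) | (~n & ~q)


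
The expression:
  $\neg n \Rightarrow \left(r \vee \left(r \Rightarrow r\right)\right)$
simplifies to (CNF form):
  $\text{True}$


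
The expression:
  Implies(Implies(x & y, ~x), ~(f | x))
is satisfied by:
  {y: True, f: False, x: False}
  {f: False, x: False, y: False}
  {y: True, x: True, f: False}
  {y: True, f: True, x: True}


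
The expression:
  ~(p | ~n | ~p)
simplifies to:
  False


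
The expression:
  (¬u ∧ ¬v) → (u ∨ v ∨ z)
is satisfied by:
  {z: True, v: True, u: True}
  {z: True, v: True, u: False}
  {z: True, u: True, v: False}
  {z: True, u: False, v: False}
  {v: True, u: True, z: False}
  {v: True, u: False, z: False}
  {u: True, v: False, z: False}


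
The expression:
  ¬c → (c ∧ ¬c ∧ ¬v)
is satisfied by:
  {c: True}


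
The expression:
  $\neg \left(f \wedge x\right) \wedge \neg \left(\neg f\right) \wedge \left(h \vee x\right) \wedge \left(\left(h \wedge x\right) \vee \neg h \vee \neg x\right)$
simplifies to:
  $f \wedge h \wedge \neg x$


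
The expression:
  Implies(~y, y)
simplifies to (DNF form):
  y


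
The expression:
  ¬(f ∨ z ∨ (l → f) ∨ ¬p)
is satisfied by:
  {p: True, l: True, z: False, f: False}


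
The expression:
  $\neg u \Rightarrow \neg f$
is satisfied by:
  {u: True, f: False}
  {f: False, u: False}
  {f: True, u: True}


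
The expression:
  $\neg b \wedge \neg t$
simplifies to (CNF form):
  $\neg b \wedge \neg t$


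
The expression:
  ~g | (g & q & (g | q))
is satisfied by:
  {q: True, g: False}
  {g: False, q: False}
  {g: True, q: True}


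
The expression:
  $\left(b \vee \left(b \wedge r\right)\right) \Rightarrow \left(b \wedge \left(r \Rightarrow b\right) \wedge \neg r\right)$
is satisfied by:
  {b: False, r: False}
  {r: True, b: False}
  {b: True, r: False}


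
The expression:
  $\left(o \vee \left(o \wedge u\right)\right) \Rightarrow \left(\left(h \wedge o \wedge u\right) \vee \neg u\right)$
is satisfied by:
  {h: True, u: False, o: False}
  {u: False, o: False, h: False}
  {o: True, h: True, u: False}
  {o: True, u: False, h: False}
  {h: True, u: True, o: False}
  {u: True, h: False, o: False}
  {o: True, u: True, h: True}


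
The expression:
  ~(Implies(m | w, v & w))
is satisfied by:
  {m: True, v: False, w: False}
  {w: True, v: False, m: True}
  {w: True, v: False, m: False}
  {m: True, v: True, w: False}


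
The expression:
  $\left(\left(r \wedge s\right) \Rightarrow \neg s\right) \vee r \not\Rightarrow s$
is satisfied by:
  {s: False, r: False}
  {r: True, s: False}
  {s: True, r: False}


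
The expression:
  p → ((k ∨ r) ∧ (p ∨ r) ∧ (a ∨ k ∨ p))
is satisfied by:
  {r: True, k: True, p: False}
  {r: True, p: False, k: False}
  {k: True, p: False, r: False}
  {k: False, p: False, r: False}
  {r: True, k: True, p: True}
  {r: True, p: True, k: False}
  {k: True, p: True, r: False}


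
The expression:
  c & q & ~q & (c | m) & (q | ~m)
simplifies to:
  False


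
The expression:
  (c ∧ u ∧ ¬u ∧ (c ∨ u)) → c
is always true.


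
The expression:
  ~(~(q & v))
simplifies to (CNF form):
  q & v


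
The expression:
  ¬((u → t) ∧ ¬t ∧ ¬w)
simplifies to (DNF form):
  t ∨ u ∨ w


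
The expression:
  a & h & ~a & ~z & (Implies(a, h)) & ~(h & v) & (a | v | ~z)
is never true.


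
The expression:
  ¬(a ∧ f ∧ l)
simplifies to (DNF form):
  ¬a ∨ ¬f ∨ ¬l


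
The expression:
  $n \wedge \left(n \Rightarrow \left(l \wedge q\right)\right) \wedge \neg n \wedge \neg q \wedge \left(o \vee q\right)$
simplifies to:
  $\text{False}$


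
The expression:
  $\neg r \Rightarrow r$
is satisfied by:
  {r: True}


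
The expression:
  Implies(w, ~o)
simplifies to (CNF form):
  ~o | ~w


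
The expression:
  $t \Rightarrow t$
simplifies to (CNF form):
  $\text{True}$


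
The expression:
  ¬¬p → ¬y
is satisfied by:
  {p: False, y: False}
  {y: True, p: False}
  {p: True, y: False}


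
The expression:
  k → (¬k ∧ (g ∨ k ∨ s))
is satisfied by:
  {k: False}


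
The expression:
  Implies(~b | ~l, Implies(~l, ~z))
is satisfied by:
  {l: True, z: False}
  {z: False, l: False}
  {z: True, l: True}


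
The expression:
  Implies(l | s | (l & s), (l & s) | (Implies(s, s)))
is always true.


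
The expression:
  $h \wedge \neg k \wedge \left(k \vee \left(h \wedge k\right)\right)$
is never true.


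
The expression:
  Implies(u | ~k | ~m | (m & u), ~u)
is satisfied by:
  {u: False}


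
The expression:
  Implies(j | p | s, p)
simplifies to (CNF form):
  (p | ~j) & (p | ~s)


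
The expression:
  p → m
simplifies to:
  m ∨ ¬p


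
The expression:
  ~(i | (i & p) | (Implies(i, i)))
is never true.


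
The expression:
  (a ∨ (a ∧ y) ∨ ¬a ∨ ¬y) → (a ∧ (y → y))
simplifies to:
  a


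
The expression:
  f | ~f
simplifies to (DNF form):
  True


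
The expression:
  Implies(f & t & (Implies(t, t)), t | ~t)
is always true.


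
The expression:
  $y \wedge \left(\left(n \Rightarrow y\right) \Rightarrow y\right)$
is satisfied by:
  {y: True}


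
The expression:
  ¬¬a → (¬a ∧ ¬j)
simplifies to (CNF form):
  ¬a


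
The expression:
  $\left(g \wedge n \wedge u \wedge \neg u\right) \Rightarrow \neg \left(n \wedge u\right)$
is always true.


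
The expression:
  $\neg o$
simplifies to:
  $\neg o$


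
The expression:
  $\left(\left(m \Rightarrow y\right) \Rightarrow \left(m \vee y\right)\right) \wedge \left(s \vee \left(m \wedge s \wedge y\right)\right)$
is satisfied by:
  {y: True, m: True, s: True}
  {y: True, s: True, m: False}
  {m: True, s: True, y: False}


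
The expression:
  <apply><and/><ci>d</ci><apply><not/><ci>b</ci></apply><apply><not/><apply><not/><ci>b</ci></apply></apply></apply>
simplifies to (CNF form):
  <false/>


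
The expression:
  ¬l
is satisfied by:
  {l: False}


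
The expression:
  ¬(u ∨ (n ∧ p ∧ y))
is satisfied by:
  {u: False, p: False, y: False, n: False}
  {n: True, u: False, p: False, y: False}
  {y: True, u: False, p: False, n: False}
  {n: True, y: True, u: False, p: False}
  {p: True, n: False, u: False, y: False}
  {n: True, p: True, u: False, y: False}
  {y: True, p: True, n: False, u: False}


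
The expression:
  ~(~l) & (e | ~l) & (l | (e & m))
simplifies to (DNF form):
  e & l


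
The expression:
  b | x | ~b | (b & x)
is always true.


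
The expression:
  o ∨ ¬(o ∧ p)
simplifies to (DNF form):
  True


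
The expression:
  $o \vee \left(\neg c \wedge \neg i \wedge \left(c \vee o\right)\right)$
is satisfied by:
  {o: True}


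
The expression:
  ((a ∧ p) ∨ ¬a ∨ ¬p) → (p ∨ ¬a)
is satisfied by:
  {p: True, a: False}
  {a: False, p: False}
  {a: True, p: True}


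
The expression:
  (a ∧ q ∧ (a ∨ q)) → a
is always true.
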